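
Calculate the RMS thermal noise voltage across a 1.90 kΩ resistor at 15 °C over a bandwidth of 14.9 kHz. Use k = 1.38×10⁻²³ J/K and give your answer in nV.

671 nV

T = 15 °C + 273.15 = 288.15 K
V_n = √(4kTRB)
4kTRB = 4 × 1.38×10⁻²³ × 288.15 × 1.90×10³ × 1.49×10⁴ = 4.50×10⁻¹³ V²
V_n = √(4.50×10⁻¹³) = 6.71×10⁻⁷ V = 671 nV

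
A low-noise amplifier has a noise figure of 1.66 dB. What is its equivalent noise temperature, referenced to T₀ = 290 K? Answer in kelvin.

135 K

F = 10^(1.66/10) = 1.46555
T_e = (F − 1)·T₀ = (1.46555 − 1) × 290 = 135 K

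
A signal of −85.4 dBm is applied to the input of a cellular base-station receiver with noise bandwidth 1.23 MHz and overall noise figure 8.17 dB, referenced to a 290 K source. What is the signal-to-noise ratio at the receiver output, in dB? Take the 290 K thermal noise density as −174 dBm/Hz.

Noise floor: N = −174 + 10 log₁₀(B) + NF
10 log₁₀(1.23×10⁶) = 60.9 dB
N = −174 + 60.9 + 8.17 = −104.93 dBm
SNR = P_sig − N = −85.4 − (−104.93) = 19.53 dB → 19.5 dB

19.5 dB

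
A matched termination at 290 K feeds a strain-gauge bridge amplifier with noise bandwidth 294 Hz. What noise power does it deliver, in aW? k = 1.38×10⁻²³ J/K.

P_n = kTB = 1.38×10⁻²³ × 290 × 2.94×10² = 1.18×10⁻¹⁸ W = 1.18 aW

1.18 aW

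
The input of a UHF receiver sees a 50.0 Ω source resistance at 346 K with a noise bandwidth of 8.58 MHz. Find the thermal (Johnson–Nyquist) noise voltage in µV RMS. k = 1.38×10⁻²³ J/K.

2.86 µV

V_n = √(4kTRB)
4kTRB = 4 × 1.38×10⁻²³ × 346 × 5.00×10¹ × 8.58×10⁶ = 8.19×10⁻¹² V²
V_n = √(8.19×10⁻¹²) = 2.86×10⁻⁶ V = 2.86 µV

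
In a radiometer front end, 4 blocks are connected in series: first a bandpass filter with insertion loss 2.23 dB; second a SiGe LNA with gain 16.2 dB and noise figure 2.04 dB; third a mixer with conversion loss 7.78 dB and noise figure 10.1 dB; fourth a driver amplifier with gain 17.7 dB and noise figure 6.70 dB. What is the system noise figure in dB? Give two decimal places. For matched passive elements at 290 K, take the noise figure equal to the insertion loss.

Convert to linear (a loss of L dB is a gain of −L dB): F_i = 10^(NF_i/10), G_i = 10^(G_i,dB/10)
  Stage 1: F_1 = 10^(2.23/10) = 1.671, G_1 = 10^(−2.23/10) = 0.5984
  Stage 2: F_2 = 10^(2.04/10) = 1.600, G_2 = 10^(16.2/10) = 41.69
  Stage 3: F_3 = 10^(10.1/10) = 10.23, G_3 = 10^(−7.78/10) = 0.1667
  Stage 4: F_4 = 10^(6.70/10) = 4.677, G_4 = 10^(17.7/10) = 58.88
Friis cascade:
  F = 1.671 + (1.600 − 1)/0.5984 + (10.23 − 1)/24.95 + (4.677 − 1)/4.159 = 3.927
NF = 10 log₁₀(3.927) = 5.94 dB

5.94 dB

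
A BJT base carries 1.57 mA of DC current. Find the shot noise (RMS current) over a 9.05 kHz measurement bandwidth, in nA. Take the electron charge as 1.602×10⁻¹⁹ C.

I_n = √(2qI·B)
2qI·B = 2 × 1.602×10⁻¹⁹ × 1.57×10⁻³ × 9.05×10³ = 4.55×10⁻¹⁸ A²
I_n = √(4.55×10⁻¹⁸) = 2.13×10⁻⁹ A = 2.13 nA

2.13 nA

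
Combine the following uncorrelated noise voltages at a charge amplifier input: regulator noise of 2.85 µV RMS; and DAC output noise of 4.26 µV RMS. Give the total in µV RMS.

5.13 µV

Uncorrelated sources add in power (mean-square): V_tot = √(ΣV_i²)
V_tot = √[(2.85×10⁻⁶)² + (4.26×10⁻⁶)²] = 5.13×10⁻⁶ V = 5.13 µV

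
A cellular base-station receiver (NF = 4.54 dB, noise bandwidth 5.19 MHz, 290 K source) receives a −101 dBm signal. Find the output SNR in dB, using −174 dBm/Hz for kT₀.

Noise floor: N = −174 + 10 log₁₀(B) + NF
10 log₁₀(5.19×10⁶) = 67.15 dB
N = −174 + 67.15 + 4.54 = −102.31 dBm
SNR = P_sig − N = −101 − (−102.31) = 1.31 dB → 1.3 dB

1.3 dB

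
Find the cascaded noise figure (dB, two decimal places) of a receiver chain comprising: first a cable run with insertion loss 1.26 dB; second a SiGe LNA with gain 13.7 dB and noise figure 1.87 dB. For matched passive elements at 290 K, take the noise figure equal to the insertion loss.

3.13 dB

Convert to linear (a loss of L dB is a gain of −L dB): F_i = 10^(NF_i/10), G_i = 10^(G_i,dB/10)
  Stage 1: F_1 = 10^(1.26/10) = 1.337, G_1 = 10^(−1.26/10) = 0.7482
  Stage 2: F_2 = 10^(1.87/10) = 1.538, G_2 = 10^(13.7/10) = 23.44
Friis cascade:
  F = 1.337 + (1.538 − 1)/0.7482 = 2.056
NF = 10 log₁₀(2.056) = 3.13 dB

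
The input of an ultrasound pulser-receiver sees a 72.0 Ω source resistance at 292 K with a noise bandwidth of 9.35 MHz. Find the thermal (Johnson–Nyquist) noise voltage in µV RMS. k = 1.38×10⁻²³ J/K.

V_n = √(4kTRB)
4kTRB = 4 × 1.38×10⁻²³ × 292 × 7.20×10¹ × 9.35×10⁶ = 1.09×10⁻¹¹ V²
V_n = √(1.09×10⁻¹¹) = 3.29×10⁻⁶ V = 3.29 µV

3.29 µV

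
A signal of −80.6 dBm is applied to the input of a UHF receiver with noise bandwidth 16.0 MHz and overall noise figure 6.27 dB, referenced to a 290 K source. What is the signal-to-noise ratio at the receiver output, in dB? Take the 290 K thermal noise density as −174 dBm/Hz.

15.1 dB

Noise floor: N = −174 + 10 log₁₀(B) + NF
10 log₁₀(1.60×10⁷) = 72.04 dB
N = −174 + 72.04 + 6.27 = −95.69 dBm
SNR = P_sig − N = −80.6 − (−95.69) = 15.09 dB → 15.1 dB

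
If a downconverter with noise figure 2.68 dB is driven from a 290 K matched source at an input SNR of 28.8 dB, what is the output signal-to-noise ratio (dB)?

By definition F = SNR_in/SNR_out, so in dB: SNR_out = SNR_in − NF
SNR_out = 28.8 − 2.68 = 26.12 dB

26.12 dB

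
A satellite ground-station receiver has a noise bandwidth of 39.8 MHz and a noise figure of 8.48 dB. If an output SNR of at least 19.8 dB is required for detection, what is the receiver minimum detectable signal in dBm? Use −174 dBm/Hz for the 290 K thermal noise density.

−69.7 dBm

Sensitivity = −174 + 10 log₁₀(B) + NF + SNR_min
= −174 + 76 + 8.48 + 19.8
= −69.72 dBm → −69.7 dBm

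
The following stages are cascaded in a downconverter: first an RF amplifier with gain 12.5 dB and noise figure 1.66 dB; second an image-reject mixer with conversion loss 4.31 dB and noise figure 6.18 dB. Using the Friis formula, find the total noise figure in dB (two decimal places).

2.16 dB

Convert to linear (a loss of L dB is a gain of −L dB): F_i = 10^(NF_i/10), G_i = 10^(G_i,dB/10)
  Stage 1: F_1 = 10^(1.66/10) = 1.466, G_1 = 10^(12.5/10) = 17.78
  Stage 2: F_2 = 10^(6.18/10) = 4.150, G_2 = 10^(−4.31/10) = 0.3707
Friis cascade:
  F = 1.466 + (4.150 − 1)/17.78 = 1.643
NF = 10 log₁₀(1.643) = 2.16 dB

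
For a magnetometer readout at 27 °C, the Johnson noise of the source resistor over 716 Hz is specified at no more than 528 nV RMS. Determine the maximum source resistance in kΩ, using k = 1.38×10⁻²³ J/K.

T = 27 °C + 273.15 = 300.15 K
Johnson–Nyquist: V_n = √(4kTRB) ⇒ R = V_n² / (4kTB)
4kTB = 4 × 1.38×10⁻²³ × 300.15 × 7.16×10² = 1.19×10⁻¹⁷
R = (5.28×10⁻⁷)² / 1.19×10⁻¹⁷ = 2.35×10⁴ Ω = 23.5 kΩ

23.5 kΩ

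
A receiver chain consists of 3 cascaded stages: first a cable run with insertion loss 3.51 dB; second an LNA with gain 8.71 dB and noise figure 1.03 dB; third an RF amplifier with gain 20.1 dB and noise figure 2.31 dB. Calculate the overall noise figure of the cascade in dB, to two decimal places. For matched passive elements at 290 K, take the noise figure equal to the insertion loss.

4.85 dB

Convert to linear (a loss of L dB is a gain of −L dB): F_i = 10^(NF_i/10), G_i = 10^(G_i,dB/10)
  Stage 1: F_1 = 10^(3.51/10) = 2.244, G_1 = 10^(−3.51/10) = 0.4457
  Stage 2: F_2 = 10^(1.03/10) = 1.268, G_2 = 10^(8.71/10) = 7.430
  Stage 3: F_3 = 10^(2.31/10) = 1.702, G_3 = 10^(20.1/10) = 102.3
Friis cascade:
  F = 2.244 + (1.268 − 1)/0.4457 + (1.702 − 1)/3.311 = 3.057
NF = 10 log₁₀(3.057) = 4.85 dB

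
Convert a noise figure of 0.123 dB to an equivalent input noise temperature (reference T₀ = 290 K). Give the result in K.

F = 10^(0.123/10) = 1.02873
T_e = (F − 1)·T₀ = (1.02873 − 1) × 290 = 8.33 K

8.33 K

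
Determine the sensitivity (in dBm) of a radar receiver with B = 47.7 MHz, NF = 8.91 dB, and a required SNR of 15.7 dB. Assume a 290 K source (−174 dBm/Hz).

−72.6 dBm

Sensitivity = −174 + 10 log₁₀(B) + NF + SNR_min
= −174 + 76.79 + 8.91 + 15.7
= −72.60 dBm → −72.6 dBm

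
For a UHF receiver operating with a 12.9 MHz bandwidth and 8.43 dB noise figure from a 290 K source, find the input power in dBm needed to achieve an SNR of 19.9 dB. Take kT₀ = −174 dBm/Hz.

−74.6 dBm

Sensitivity = −174 + 10 log₁₀(B) + NF + SNR_min
= −174 + 71.11 + 8.43 + 19.9
= −74.56 dBm → −74.6 dBm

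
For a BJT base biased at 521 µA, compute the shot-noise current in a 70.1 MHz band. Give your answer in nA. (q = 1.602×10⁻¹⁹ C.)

I_n = √(2qI·B)
2qI·B = 2 × 1.602×10⁻¹⁹ × 5.21×10⁻⁴ × 7.01×10⁷ = 1.17×10⁻¹⁴ A²
I_n = √(1.17×10⁻¹⁴) = 1.08×10⁻⁷ A = 108 nA

108 nA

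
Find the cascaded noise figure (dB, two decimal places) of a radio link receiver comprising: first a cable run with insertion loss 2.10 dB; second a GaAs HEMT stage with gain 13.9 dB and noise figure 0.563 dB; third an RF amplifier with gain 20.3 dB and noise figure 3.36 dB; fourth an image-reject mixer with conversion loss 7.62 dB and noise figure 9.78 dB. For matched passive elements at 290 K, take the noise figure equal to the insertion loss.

2.85 dB

Convert to linear (a loss of L dB is a gain of −L dB): F_i = 10^(NF_i/10), G_i = 10^(G_i,dB/10)
  Stage 1: F_1 = 10^(2.10/10) = 1.622, G_1 = 10^(−2.10/10) = 0.6166
  Stage 2: F_2 = 10^(0.563/10) = 1.138, G_2 = 10^(13.9/10) = 24.55
  Stage 3: F_3 = 10^(3.36/10) = 2.168, G_3 = 10^(20.3/10) = 107.2
  Stage 4: F_4 = 10^(9.78/10) = 9.506, G_4 = 10^(−7.62/10) = 0.1730
Friis cascade:
  F = 1.622 + (1.138 − 1)/0.6166 + (2.168 − 1)/15.14 + (9.506 − 1)/1622 = 1.929
NF = 10 log₁₀(1.929) = 2.85 dB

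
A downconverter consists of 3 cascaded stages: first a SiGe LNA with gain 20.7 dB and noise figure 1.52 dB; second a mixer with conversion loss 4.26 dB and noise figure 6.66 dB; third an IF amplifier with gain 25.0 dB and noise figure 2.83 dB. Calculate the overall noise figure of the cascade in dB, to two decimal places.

Convert to linear (a loss of L dB is a gain of −L dB): F_i = 10^(NF_i/10), G_i = 10^(G_i,dB/10)
  Stage 1: F_1 = 10^(1.52/10) = 1.419, G_1 = 10^(20.7/10) = 117.5
  Stage 2: F_2 = 10^(6.66/10) = 4.634, G_2 = 10^(−4.26/10) = 0.3750
  Stage 3: F_3 = 10^(2.83/10) = 1.919, G_3 = 10^(25.0/10) = 316.2
Friis cascade:
  F = 1.419 + (4.634 − 1)/117.5 + (1.919 − 1)/44.06 = 1.471
NF = 10 log₁₀(1.471) = 1.68 dB

1.68 dB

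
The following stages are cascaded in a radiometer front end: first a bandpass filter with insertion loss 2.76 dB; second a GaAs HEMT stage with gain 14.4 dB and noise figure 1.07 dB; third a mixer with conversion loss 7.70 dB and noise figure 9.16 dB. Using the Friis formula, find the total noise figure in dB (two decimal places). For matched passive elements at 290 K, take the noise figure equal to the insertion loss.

4.64 dB

Convert to linear (a loss of L dB is a gain of −L dB): F_i = 10^(NF_i/10), G_i = 10^(G_i,dB/10)
  Stage 1: F_1 = 10^(2.76/10) = 1.888, G_1 = 10^(−2.76/10) = 0.5297
  Stage 2: F_2 = 10^(1.07/10) = 1.279, G_2 = 10^(14.4/10) = 27.54
  Stage 3: F_3 = 10^(9.16/10) = 8.241, G_3 = 10^(−7.70/10) = 0.1698
Friis cascade:
  F = 1.888 + (1.279 − 1)/0.5297 + (8.241 − 1)/14.59 = 2.912
NF = 10 log₁₀(2.912) = 4.64 dB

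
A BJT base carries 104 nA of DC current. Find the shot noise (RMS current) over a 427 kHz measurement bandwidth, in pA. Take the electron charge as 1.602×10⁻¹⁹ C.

I_n = √(2qI·B)
2qI·B = 2 × 1.602×10⁻¹⁹ × 1.04×10⁻⁷ × 4.27×10⁵ = 1.42×10⁻²⁰ A²
I_n = √(1.42×10⁻²⁰) = 1.19×10⁻¹⁰ A = 119 pA

119 pA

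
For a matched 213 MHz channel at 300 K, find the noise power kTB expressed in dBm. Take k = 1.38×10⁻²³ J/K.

P_n = kTB = 1.38×10⁻²³ × 300 × 2.13×10⁸ = 8.82×10⁻¹³ W
In dBm: 10 log₁₀(8.82×10⁻¹³ / 10⁻³) = −90.5 dBm

−90.5 dBm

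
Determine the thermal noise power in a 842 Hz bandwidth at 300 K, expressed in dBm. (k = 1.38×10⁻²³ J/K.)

P_n = kTB = 1.38×10⁻²³ × 300 × 8.42×10² = 3.49×10⁻¹⁸ W
In dBm: 10 log₁₀(3.49×10⁻¹⁸ / 10⁻³) = −144.6 dBm

−144.6 dBm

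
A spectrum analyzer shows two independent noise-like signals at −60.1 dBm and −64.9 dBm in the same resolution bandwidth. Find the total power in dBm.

−58.9 dBm

Convert to linear, add, convert back:
P₁ = 9.77×10⁻¹⁰ W, P₂ = 3.24×10⁻¹⁰ W
P_tot = 1.30×10⁻⁹ W → 10 log₁₀(P_tot / 10⁻³) = −58.9 dBm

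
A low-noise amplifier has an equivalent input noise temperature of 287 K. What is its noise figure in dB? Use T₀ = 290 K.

2.99 dB

F = 1 + T_e/T₀ = 1 + 287/290 = 1.98966
NF = 10 log₁₀(1.98966) = 2.99 dB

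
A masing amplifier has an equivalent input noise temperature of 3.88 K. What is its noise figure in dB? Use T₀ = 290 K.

F = 1 + T_e/T₀ = 1 + 3.88/290 = 1.01338
NF = 10 log₁₀(1.01338) = 0.058 dB

0.058 dB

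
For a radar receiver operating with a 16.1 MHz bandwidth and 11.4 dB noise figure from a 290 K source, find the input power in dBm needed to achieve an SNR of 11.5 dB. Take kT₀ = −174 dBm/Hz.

Sensitivity = −174 + 10 log₁₀(B) + NF + SNR_min
= −174 + 72.07 + 11.4 + 11.5
= −79.03 dBm → −79.0 dBm

−79.0 dBm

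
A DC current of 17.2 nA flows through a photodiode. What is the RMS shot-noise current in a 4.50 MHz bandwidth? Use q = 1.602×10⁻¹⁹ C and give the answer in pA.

157 pA

I_n = √(2qI·B)
2qI·B = 2 × 1.602×10⁻¹⁹ × 1.72×10⁻⁸ × 4.50×10⁶ = 2.48×10⁻²⁰ A²
I_n = √(2.48×10⁻²⁰) = 1.57×10⁻¹⁰ A = 157 pA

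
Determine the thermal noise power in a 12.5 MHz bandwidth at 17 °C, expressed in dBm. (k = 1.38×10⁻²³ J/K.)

−103.0 dBm

T = 17 °C + 273.15 = 290.15 K
P_n = kTB = 1.38×10⁻²³ × 290.15 × 1.25×10⁷ = 5.01×10⁻¹⁴ W
In dBm: 10 log₁₀(5.01×10⁻¹⁴ / 10⁻³) = −103.0 dBm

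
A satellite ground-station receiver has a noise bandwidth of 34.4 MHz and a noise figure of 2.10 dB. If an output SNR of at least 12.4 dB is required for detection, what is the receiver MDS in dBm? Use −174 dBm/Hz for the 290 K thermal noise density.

−84.1 dBm

Sensitivity = −174 + 10 log₁₀(B) + NF + SNR_min
= −174 + 75.37 + 2.10 + 12.4
= −84.13 dBm → −84.1 dBm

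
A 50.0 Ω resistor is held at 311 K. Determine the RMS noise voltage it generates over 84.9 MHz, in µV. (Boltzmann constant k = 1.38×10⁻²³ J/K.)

V_n = √(4kTRB)
4kTRB = 4 × 1.38×10⁻²³ × 311 × 5.00×10¹ × 8.49×10⁷ = 7.29×10⁻¹¹ V²
V_n = √(7.29×10⁻¹¹) = 8.54×10⁻⁶ V = 8.54 µV

8.54 µV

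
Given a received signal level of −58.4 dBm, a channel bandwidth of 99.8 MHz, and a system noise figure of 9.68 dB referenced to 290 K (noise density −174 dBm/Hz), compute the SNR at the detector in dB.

25.9 dB

Noise floor: N = −174 + 10 log₁₀(B) + NF
10 log₁₀(9.98×10⁷) = 79.99 dB
N = −174 + 79.99 + 9.68 = −84.33 dBm
SNR = P_sig − N = −58.4 − (−84.33) = 25.93 dB → 25.9 dB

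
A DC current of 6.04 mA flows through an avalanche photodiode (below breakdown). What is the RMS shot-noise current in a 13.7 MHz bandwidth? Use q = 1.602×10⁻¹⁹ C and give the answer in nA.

163 nA

I_n = √(2qI·B)
2qI·B = 2 × 1.602×10⁻¹⁹ × 6.04×10⁻³ × 1.37×10⁷ = 2.65×10⁻¹⁴ A²
I_n = √(2.65×10⁻¹⁴) = 1.63×10⁻⁷ A = 163 nA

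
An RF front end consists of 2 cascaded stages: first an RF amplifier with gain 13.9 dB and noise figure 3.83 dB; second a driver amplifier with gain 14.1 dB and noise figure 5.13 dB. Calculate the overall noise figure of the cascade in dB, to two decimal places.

3.99 dB

Convert to linear (a loss of L dB is a gain of −L dB): F_i = 10^(NF_i/10), G_i = 10^(G_i,dB/10)
  Stage 1: F_1 = 10^(3.83/10) = 2.415, G_1 = 10^(13.9/10) = 24.55
  Stage 2: F_2 = 10^(5.13/10) = 3.258, G_2 = 10^(14.1/10) = 25.70
Friis cascade:
  F = 2.415 + (3.258 − 1)/24.55 = 2.507
NF = 10 log₁₀(2.507) = 3.99 dB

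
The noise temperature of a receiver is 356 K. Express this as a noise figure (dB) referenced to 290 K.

3.48 dB

F = 1 + T_e/T₀ = 1 + 356/290 = 2.22759
NF = 10 log₁₀(2.22759) = 3.48 dB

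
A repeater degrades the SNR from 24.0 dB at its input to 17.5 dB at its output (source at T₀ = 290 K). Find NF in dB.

6.5 dB

NF (dB) = SNR_in(dB) − SNR_out(dB) when the source is at T₀
NF = 24.0 − 17.5 = 6.5 dB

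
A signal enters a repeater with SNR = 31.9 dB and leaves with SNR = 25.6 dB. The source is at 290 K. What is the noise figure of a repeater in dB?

NF (dB) = SNR_in(dB) − SNR_out(dB) when the source is at T₀
NF = 31.9 − 25.6 = 6.3 dB

6.3 dB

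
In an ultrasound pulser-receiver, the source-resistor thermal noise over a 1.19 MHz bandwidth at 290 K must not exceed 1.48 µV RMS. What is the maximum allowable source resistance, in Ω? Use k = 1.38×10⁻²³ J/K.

Johnson–Nyquist: V_n = √(4kTRB) ⇒ R = V_n² / (4kTB)
4kTB = 4 × 1.38×10⁻²³ × 290 × 1.19×10⁶ = 1.90×10⁻¹⁴
R = (1.48×10⁻⁶)² / 1.90×10⁻¹⁴ = 1.15×10² Ω = 115 Ω

115 Ω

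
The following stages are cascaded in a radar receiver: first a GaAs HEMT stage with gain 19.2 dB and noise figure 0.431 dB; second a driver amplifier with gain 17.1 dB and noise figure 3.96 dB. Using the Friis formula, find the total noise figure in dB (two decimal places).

0.50 dB

Convert to linear (a loss of L dB is a gain of −L dB): F_i = 10^(NF_i/10), G_i = 10^(G_i,dB/10)
  Stage 1: F_1 = 10^(0.431/10) = 1.104, G_1 = 10^(19.2/10) = 83.18
  Stage 2: F_2 = 10^(3.96/10) = 2.489, G_2 = 10^(17.1/10) = 51.29
Friis cascade:
  F = 1.104 + (2.489 − 1)/83.18 = 1.122
NF = 10 log₁₀(1.122) = 0.50 dB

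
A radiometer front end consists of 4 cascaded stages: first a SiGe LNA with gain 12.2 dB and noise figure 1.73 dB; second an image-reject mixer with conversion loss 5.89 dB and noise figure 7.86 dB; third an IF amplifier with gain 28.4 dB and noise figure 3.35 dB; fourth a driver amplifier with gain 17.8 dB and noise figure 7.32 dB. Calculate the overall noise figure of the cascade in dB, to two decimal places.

Convert to linear (a loss of L dB is a gain of −L dB): F_i = 10^(NF_i/10), G_i = 10^(G_i,dB/10)
  Stage 1: F_1 = 10^(1.73/10) = 1.489, G_1 = 10^(12.2/10) = 16.60
  Stage 2: F_2 = 10^(7.86/10) = 6.109, G_2 = 10^(−5.89/10) = 0.2576
  Stage 3: F_3 = 10^(3.35/10) = 2.163, G_3 = 10^(28.4/10) = 691.8
  Stage 4: F_4 = 10^(7.32/10) = 5.395, G_4 = 10^(17.8/10) = 60.26
Friis cascade:
  F = 1.489 + (6.109 − 1)/16.60 + (2.163 − 1)/4.276 + (5.395 − 1)/2958 = 2.071
NF = 10 log₁₀(2.071) = 3.16 dB

3.16 dB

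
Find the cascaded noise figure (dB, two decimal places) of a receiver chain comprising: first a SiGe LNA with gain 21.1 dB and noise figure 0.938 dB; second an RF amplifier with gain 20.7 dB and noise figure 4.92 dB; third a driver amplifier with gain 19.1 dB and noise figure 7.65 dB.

Convert to linear (a loss of L dB is a gain of −L dB): F_i = 10^(NF_i/10), G_i = 10^(G_i,dB/10)
  Stage 1: F_1 = 10^(0.938/10) = 1.241, G_1 = 10^(21.1/10) = 128.8
  Stage 2: F_2 = 10^(4.92/10) = 3.105, G_2 = 10^(20.7/10) = 117.5
  Stage 3: F_3 = 10^(7.65/10) = 5.821, G_3 = 10^(19.1/10) = 81.28
Friis cascade:
  F = 1.241 + (3.105 − 1)/128.8 + (5.821 − 1)/1.514×10⁴ = 1.258
NF = 10 log₁₀(1.258) = 1.00 dB

1.00 dB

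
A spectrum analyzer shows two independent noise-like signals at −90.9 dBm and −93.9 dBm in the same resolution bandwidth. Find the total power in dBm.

Convert to linear, add, convert back:
P₁ = 8.13×10⁻¹³ W, P₂ = 4.07×10⁻¹³ W
P_tot = 1.22×10⁻¹² W → 10 log₁₀(P_tot / 10⁻³) = −89.1 dBm

−89.1 dBm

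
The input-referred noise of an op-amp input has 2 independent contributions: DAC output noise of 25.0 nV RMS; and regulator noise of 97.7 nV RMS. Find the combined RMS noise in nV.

Uncorrelated sources add in power (mean-square): V_tot = √(ΣV_i²)
V_tot = √[(2.50×10⁻⁸)² + (9.77×10⁻⁸)²] = 1.01×10⁻⁷ V = 101 nV

101 nV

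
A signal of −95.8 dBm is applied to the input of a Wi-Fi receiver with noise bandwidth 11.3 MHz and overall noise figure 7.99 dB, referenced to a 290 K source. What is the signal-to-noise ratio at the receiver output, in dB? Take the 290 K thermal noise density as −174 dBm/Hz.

Noise floor: N = −174 + 10 log₁₀(B) + NF
10 log₁₀(1.13×10⁷) = 70.53 dB
N = −174 + 70.53 + 7.99 = −95.48 dBm
SNR = P_sig − N = −95.8 − (−95.48) = −0.32 dB → −0.3 dB

−0.3 dB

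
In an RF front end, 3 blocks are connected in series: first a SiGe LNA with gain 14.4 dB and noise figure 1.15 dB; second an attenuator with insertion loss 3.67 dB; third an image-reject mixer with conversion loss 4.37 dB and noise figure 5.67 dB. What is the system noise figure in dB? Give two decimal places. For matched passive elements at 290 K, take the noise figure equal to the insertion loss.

Convert to linear (a loss of L dB is a gain of −L dB): F_i = 10^(NF_i/10), G_i = 10^(G_i,dB/10)
  Stage 1: F_1 = 10^(1.15/10) = 1.303, G_1 = 10^(14.4/10) = 27.54
  Stage 2: F_2 = 10^(3.67/10) = 2.328, G_2 = 10^(−3.67/10) = 0.4295
  Stage 3: F_3 = 10^(5.67/10) = 3.690, G_3 = 10^(−4.37/10) = 0.3656
Friis cascade:
  F = 1.303 + (2.328 − 1)/27.54 + (3.690 − 1)/11.83 = 1.579
NF = 10 log₁₀(1.579) = 1.98 dB

1.98 dB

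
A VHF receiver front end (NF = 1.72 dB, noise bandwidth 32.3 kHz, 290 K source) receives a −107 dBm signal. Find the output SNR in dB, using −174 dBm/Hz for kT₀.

20.2 dB

Noise floor: N = −174 + 10 log₁₀(B) + NF
10 log₁₀(3.23×10⁴) = 45.09 dB
N = −174 + 45.09 + 1.72 = −127.19 dBm
SNR = P_sig − N = −107 − (−127.19) = 20.19 dB → 20.2 dB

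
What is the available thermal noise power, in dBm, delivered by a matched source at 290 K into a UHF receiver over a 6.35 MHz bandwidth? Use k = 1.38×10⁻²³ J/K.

P_n = kTB = 1.38×10⁻²³ × 290 × 6.35×10⁶ = 2.54×10⁻¹⁴ W
In dBm: 10 log₁₀(2.54×10⁻¹⁴ / 10⁻³) = −105.9 dBm

−105.9 dBm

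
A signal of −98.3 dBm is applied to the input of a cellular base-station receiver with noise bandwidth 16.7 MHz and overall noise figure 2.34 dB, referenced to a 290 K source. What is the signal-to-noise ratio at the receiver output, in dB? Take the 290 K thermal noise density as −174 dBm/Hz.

Noise floor: N = −174 + 10 log₁₀(B) + NF
10 log₁₀(1.67×10⁷) = 72.23 dB
N = −174 + 72.23 + 2.34 = −99.43 dBm
SNR = P_sig − N = −98.3 − (−99.43) = 1.13 dB → 1.1 dB

1.1 dB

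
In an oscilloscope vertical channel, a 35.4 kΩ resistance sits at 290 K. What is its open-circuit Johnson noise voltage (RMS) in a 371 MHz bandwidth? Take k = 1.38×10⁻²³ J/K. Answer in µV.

459 µV

V_n = √(4kTRB)
4kTRB = 4 × 1.38×10⁻²³ × 290 × 3.54×10⁴ × 3.71×10⁸ = 2.10×10⁻⁷ V²
V_n = √(2.10×10⁻⁷) = 4.59×10⁻⁴ V = 459 µV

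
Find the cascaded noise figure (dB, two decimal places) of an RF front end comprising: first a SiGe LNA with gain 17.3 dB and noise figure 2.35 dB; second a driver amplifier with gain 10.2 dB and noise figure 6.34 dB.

2.50 dB

Convert to linear (a loss of L dB is a gain of −L dB): F_i = 10^(NF_i/10), G_i = 10^(G_i,dB/10)
  Stage 1: F_1 = 10^(2.35/10) = 1.718, G_1 = 10^(17.3/10) = 53.70
  Stage 2: F_2 = 10^(6.34/10) = 4.305, G_2 = 10^(10.2/10) = 10.47
Friis cascade:
  F = 1.718 + (4.305 − 1)/53.70 = 1.779
NF = 10 log₁₀(1.779) = 2.50 dB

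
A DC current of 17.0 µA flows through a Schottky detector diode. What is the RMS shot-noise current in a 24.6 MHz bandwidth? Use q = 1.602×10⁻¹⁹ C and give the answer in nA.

11.6 nA

I_n = √(2qI·B)
2qI·B = 2 × 1.602×10⁻¹⁹ × 1.70×10⁻⁵ × 2.46×10⁷ = 1.34×10⁻¹⁶ A²
I_n = √(1.34×10⁻¹⁶) = 1.16×10⁻⁸ A = 11.6 nA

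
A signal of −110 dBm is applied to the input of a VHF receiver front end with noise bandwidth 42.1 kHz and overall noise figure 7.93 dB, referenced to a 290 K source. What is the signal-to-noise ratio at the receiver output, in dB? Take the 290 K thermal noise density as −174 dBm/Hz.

Noise floor: N = −174 + 10 log₁₀(B) + NF
10 log₁₀(4.21×10⁴) = 46.24 dB
N = −174 + 46.24 + 7.93 = −119.83 dBm
SNR = P_sig − N = −110 − (−119.83) = 9.83 dB → 9.8 dB

9.8 dB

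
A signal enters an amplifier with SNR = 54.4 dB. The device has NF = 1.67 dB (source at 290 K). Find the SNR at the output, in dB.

52.73 dB

By definition F = SNR_in/SNR_out, so in dB: SNR_out = SNR_in − NF
SNR_out = 54.4 − 1.67 = 52.73 dB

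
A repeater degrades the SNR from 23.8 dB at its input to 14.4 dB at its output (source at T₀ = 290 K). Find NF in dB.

NF (dB) = SNR_in(dB) − SNR_out(dB) when the source is at T₀
NF = 23.8 − 14.4 = 9.4 dB

9.4 dB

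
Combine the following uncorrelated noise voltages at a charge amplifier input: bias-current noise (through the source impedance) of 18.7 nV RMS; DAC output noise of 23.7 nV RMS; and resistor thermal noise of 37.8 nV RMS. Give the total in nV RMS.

Uncorrelated sources add in power (mean-square): V_tot = √(ΣV_i²)
V_tot = √[(1.87×10⁻⁸)² + (2.37×10⁻⁸)² + (3.78×10⁻⁸)²] = 4.84×10⁻⁸ V = 48.4 nV

48.4 nV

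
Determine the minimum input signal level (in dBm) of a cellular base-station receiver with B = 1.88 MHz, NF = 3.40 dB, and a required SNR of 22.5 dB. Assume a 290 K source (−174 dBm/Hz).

Sensitivity = −174 + 10 log₁₀(B) + NF + SNR_min
= −174 + 62.74 + 3.40 + 22.5
= −85.36 dBm → −85.4 dBm

−85.4 dBm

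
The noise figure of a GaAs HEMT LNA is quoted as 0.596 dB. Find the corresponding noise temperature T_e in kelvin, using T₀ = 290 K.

F = 10^(0.596/10) = 1.1471
T_e = (F − 1)·T₀ = (1.1471 − 1) × 290 = 42.7 K

42.7 K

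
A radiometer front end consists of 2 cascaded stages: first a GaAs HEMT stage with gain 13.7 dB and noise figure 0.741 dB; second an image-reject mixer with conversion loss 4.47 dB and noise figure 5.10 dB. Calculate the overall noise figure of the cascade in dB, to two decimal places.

1.08 dB

Convert to linear (a loss of L dB is a gain of −L dB): F_i = 10^(NF_i/10), G_i = 10^(G_i,dB/10)
  Stage 1: F_1 = 10^(0.741/10) = 1.186, G_1 = 10^(13.7/10) = 23.44
  Stage 2: F_2 = 10^(5.10/10) = 3.236, G_2 = 10^(−4.47/10) = 0.3573
Friis cascade:
  F = 1.186 + (3.236 − 1)/23.44 = 1.281
NF = 10 log₁₀(1.281) = 1.08 dB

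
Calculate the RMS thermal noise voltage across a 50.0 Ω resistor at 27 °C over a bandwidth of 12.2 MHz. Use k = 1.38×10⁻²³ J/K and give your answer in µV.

T = 27 °C + 273.15 = 300.15 K
V_n = √(4kTRB)
4kTRB = 4 × 1.38×10⁻²³ × 300.15 × 5.00×10¹ × 1.22×10⁷ = 1.01×10⁻¹¹ V²
V_n = √(1.01×10⁻¹¹) = 3.18×10⁻⁶ V = 3.18 µV

3.18 µV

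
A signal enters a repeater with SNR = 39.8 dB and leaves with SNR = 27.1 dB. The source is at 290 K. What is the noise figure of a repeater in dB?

NF (dB) = SNR_in(dB) − SNR_out(dB) when the source is at T₀
NF = 39.8 − 27.1 = 12.7 dB

12.7 dB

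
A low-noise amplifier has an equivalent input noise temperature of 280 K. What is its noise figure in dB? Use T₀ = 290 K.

2.93 dB

F = 1 + T_e/T₀ = 1 + 280/290 = 1.96552
NF = 10 log₁₀(1.96552) = 2.93 dB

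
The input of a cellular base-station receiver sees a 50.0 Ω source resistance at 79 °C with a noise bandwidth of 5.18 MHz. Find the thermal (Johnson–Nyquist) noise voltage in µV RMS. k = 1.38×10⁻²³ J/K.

T = 79 °C + 273.15 = 352.15 K
V_n = √(4kTRB)
4kTRB = 4 × 1.38×10⁻²³ × 352.15 × 5.00×10¹ × 5.18×10⁶ = 5.03×10⁻¹² V²
V_n = √(5.03×10⁻¹²) = 2.24×10⁻⁶ V = 2.24 µV

2.24 µV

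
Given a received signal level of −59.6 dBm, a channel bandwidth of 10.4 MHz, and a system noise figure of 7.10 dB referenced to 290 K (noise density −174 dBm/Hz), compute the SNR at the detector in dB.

Noise floor: N = −174 + 10 log₁₀(B) + NF
10 log₁₀(1.04×10⁷) = 70.17 dB
N = −174 + 70.17 + 7.10 = −96.73 dBm
SNR = P_sig − N = −59.6 − (−96.73) = 37.13 dB → 37.1 dB

37.1 dB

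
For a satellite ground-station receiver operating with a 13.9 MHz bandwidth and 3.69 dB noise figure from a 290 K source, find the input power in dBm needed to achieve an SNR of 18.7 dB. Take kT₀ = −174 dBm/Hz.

Sensitivity = −174 + 10 log₁₀(B) + NF + SNR_min
= −174 + 71.43 + 3.69 + 18.7
= −80.18 dBm → −80.2 dBm

−80.2 dBm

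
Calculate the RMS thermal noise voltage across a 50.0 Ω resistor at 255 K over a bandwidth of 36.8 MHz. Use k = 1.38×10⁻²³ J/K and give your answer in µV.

5.09 µV

V_n = √(4kTRB)
4kTRB = 4 × 1.38×10⁻²³ × 255 × 5.00×10¹ × 3.68×10⁷ = 2.59×10⁻¹¹ V²
V_n = √(2.59×10⁻¹¹) = 5.09×10⁻⁶ V = 5.09 µV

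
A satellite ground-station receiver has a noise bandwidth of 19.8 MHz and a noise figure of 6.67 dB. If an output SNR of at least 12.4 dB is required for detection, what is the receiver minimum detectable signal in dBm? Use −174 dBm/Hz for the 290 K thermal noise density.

Sensitivity = −174 + 10 log₁₀(B) + NF + SNR_min
= −174 + 72.97 + 6.67 + 12.4
= −81.96 dBm → −82.0 dBm

−82.0 dBm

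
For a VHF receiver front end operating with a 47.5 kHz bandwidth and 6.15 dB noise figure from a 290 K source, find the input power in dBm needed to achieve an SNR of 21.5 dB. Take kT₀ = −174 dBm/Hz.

−99.6 dBm

Sensitivity = −174 + 10 log₁₀(B) + NF + SNR_min
= −174 + 46.77 + 6.15 + 21.5
= −99.58 dBm → −99.6 dBm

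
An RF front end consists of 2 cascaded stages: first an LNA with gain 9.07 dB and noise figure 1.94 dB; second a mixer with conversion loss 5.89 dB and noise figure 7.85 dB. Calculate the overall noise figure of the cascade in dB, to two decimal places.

3.41 dB

Convert to linear (a loss of L dB is a gain of −L dB): F_i = 10^(NF_i/10), G_i = 10^(G_i,dB/10)
  Stage 1: F_1 = 10^(1.94/10) = 1.563, G_1 = 10^(9.07/10) = 8.072
  Stage 2: F_2 = 10^(7.85/10) = 6.095, G_2 = 10^(−5.89/10) = 0.2576
Friis cascade:
  F = 1.563 + (6.095 − 1)/8.072 = 2.194
NF = 10 log₁₀(2.194) = 3.41 dB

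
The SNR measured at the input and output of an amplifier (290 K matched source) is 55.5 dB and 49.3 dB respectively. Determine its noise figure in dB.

6.2 dB

NF (dB) = SNR_in(dB) − SNR_out(dB) when the source is at T₀
NF = 55.5 − 49.3 = 6.2 dB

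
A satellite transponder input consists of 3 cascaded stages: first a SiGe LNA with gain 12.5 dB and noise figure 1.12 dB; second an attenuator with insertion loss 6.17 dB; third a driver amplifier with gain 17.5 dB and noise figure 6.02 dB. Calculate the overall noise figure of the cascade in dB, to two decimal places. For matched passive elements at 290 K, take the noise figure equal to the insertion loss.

Convert to linear (a loss of L dB is a gain of −L dB): F_i = 10^(NF_i/10), G_i = 10^(G_i,dB/10)
  Stage 1: F_1 = 10^(1.12/10) = 1.294, G_1 = 10^(12.5/10) = 17.78
  Stage 2: F_2 = 10^(6.17/10) = 4.140, G_2 = 10^(−6.17/10) = 0.2415
  Stage 3: F_3 = 10^(6.02/10) = 3.999, G_3 = 10^(17.5/10) = 56.23
Friis cascade:
  F = 1.294 + (4.140 − 1)/17.78 + (3.999 − 1)/4.295 = 2.169
NF = 10 log₁₀(2.169) = 3.36 dB

3.36 dB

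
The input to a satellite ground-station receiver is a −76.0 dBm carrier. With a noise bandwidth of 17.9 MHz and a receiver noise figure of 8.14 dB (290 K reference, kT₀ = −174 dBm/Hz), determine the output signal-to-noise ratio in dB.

17.3 dB

Noise floor: N = −174 + 10 log₁₀(B) + NF
10 log₁₀(1.79×10⁷) = 72.53 dB
N = −174 + 72.53 + 8.14 = −93.33 dBm
SNR = P_sig − N = −76.0 − (−93.33) = 17.33 dB → 17.3 dB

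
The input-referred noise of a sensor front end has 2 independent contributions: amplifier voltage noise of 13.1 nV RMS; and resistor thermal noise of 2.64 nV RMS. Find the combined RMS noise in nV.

13.4 nV

Uncorrelated sources add in power (mean-square): V_tot = √(ΣV_i²)
V_tot = √[(1.31×10⁻⁸)² + (2.64×10⁻⁹)²] = 1.34×10⁻⁸ V = 13.4 nV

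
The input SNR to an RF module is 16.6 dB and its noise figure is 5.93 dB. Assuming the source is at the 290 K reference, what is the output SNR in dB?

10.67 dB

By definition F = SNR_in/SNR_out, so in dB: SNR_out = SNR_in − NF
SNR_out = 16.6 − 5.93 = 10.67 dB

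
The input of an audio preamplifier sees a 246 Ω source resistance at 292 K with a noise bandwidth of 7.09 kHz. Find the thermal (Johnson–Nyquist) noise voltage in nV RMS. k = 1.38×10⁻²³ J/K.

168 nV

V_n = √(4kTRB)
4kTRB = 4 × 1.38×10⁻²³ × 292 × 2.46×10² × 7.09×10³ = 2.81×10⁻¹⁴ V²
V_n = √(2.81×10⁻¹⁴) = 1.68×10⁻⁷ V = 168 nV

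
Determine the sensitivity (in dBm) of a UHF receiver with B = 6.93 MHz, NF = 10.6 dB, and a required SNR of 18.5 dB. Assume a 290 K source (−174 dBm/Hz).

−76.5 dBm

Sensitivity = −174 + 10 log₁₀(B) + NF + SNR_min
= −174 + 68.41 + 10.6 + 18.5
= −76.49 dBm → −76.5 dBm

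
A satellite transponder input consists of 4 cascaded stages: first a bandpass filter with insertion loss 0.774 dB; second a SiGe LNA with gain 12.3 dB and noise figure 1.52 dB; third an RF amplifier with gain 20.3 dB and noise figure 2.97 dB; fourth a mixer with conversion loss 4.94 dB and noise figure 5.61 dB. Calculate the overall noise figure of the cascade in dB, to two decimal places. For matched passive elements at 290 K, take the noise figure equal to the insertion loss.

2.47 dB

Convert to linear (a loss of L dB is a gain of −L dB): F_i = 10^(NF_i/10), G_i = 10^(G_i,dB/10)
  Stage 1: F_1 = 10^(0.774/10) = 1.195, G_1 = 10^(−0.774/10) = 0.8368
  Stage 2: F_2 = 10^(1.52/10) = 1.419, G_2 = 10^(12.3/10) = 16.98
  Stage 3: F_3 = 10^(2.97/10) = 1.982, G_3 = 10^(20.3/10) = 107.2
  Stage 4: F_4 = 10^(5.61/10) = 3.639, G_4 = 10^(−4.94/10) = 0.3206
Friis cascade:
  F = 1.195 + (1.419 − 1)/0.8368 + (1.982 − 1)/14.21 + (3.639 − 1)/1523 = 1.767
NF = 10 log₁₀(1.767) = 2.47 dB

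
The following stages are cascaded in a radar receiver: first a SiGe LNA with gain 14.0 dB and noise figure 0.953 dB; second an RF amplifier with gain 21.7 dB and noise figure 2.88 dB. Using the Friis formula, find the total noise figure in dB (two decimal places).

1.08 dB

Convert to linear (a loss of L dB is a gain of −L dB): F_i = 10^(NF_i/10), G_i = 10^(G_i,dB/10)
  Stage 1: F_1 = 10^(0.953/10) = 1.245, G_1 = 10^(14.0/10) = 25.12
  Stage 2: F_2 = 10^(2.88/10) = 1.941, G_2 = 10^(21.7/10) = 147.9
Friis cascade:
  F = 1.245 + (1.941 − 1)/25.12 = 1.283
NF = 10 log₁₀(1.283) = 1.08 dB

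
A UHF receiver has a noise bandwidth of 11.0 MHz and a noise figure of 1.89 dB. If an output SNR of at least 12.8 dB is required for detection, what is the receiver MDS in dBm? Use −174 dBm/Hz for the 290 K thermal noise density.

Sensitivity = −174 + 10 log₁₀(B) + NF + SNR_min
= −174 + 70.41 + 1.89 + 12.8
= −88.90 dBm → −88.9 dBm

−88.9 dBm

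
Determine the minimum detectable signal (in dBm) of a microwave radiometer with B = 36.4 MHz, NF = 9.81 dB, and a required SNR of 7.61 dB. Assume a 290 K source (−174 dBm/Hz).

Sensitivity = −174 + 10 log₁₀(B) + NF + SNR_min
= −174 + 75.61 + 9.81 + 7.61
= −80.97 dBm → −81.0 dBm

−81.0 dBm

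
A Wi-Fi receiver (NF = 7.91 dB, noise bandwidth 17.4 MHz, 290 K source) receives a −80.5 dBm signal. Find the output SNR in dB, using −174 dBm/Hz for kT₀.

Noise floor: N = −174 + 10 log₁₀(B) + NF
10 log₁₀(1.74×10⁷) = 72.41 dB
N = −174 + 72.41 + 7.91 = −93.68 dBm
SNR = P_sig − N = −80.5 − (−93.68) = 13.18 dB → 13.2 dB

13.2 dB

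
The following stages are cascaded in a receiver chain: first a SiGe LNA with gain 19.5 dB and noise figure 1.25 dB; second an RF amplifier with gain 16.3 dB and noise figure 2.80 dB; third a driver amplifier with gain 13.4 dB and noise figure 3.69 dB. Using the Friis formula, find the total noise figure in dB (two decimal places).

1.28 dB

Convert to linear (a loss of L dB is a gain of −L dB): F_i = 10^(NF_i/10), G_i = 10^(G_i,dB/10)
  Stage 1: F_1 = 10^(1.25/10) = 1.334, G_1 = 10^(19.5/10) = 89.13
  Stage 2: F_2 = 10^(2.80/10) = 1.905, G_2 = 10^(16.3/10) = 42.66
  Stage 3: F_3 = 10^(3.69/10) = 2.339, G_3 = 10^(13.4/10) = 21.88
Friis cascade:
  F = 1.334 + (1.905 − 1)/89.13 + (2.339 − 1)/3802 = 1.344
NF = 10 log₁₀(1.344) = 1.28 dB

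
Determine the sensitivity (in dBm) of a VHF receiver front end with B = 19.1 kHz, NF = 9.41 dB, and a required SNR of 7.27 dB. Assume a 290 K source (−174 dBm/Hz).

−114.5 dBm

Sensitivity = −174 + 10 log₁₀(B) + NF + SNR_min
= −174 + 42.81 + 9.41 + 7.27
= −114.51 dBm → −114.5 dBm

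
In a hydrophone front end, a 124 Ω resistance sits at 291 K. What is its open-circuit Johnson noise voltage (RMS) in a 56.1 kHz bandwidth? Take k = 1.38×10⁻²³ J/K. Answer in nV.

334 nV

V_n = √(4kTRB)
4kTRB = 4 × 1.38×10⁻²³ × 291 × 1.24×10² × 5.61×10⁴ = 1.12×10⁻¹³ V²
V_n = √(1.12×10⁻¹³) = 3.34×10⁻⁷ V = 334 nV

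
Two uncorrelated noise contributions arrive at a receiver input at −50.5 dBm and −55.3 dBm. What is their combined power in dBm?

Convert to linear, add, convert back:
P₁ = 8.91×10⁻⁹ W, P₂ = 2.95×10⁻⁹ W
P_tot = 1.19×10⁻⁸ W → 10 log₁₀(P_tot / 10⁻³) = −49.3 dBm

−49.3 dBm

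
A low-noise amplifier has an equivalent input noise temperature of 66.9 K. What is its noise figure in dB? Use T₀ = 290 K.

0.901 dB

F = 1 + T_e/T₀ = 1 + 66.9/290 = 1.23069
NF = 10 log₁₀(1.23069) = 0.901 dB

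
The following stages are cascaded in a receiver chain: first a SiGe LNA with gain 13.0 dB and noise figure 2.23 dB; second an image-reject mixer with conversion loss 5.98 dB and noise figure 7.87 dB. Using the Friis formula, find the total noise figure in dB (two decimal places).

2.85 dB

Convert to linear (a loss of L dB is a gain of −L dB): F_i = 10^(NF_i/10), G_i = 10^(G_i,dB/10)
  Stage 1: F_1 = 10^(2.23/10) = 1.671, G_1 = 10^(13.0/10) = 19.95
  Stage 2: F_2 = 10^(7.87/10) = 6.124, G_2 = 10^(−5.98/10) = 0.2523
Friis cascade:
  F = 1.671 + (6.124 − 1)/19.95 = 1.928
NF = 10 log₁₀(1.928) = 2.85 dB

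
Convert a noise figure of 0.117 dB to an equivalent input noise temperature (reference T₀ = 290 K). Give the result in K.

7.92 K

F = 10^(0.117/10) = 1.02731
T_e = (F − 1)·T₀ = (1.02731 − 1) × 290 = 7.92 K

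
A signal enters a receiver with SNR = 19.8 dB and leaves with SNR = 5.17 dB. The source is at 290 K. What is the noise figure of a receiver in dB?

14.63 dB

NF (dB) = SNR_in(dB) − SNR_out(dB) when the source is at T₀
NF = 19.8 − 5.17 = 14.63 dB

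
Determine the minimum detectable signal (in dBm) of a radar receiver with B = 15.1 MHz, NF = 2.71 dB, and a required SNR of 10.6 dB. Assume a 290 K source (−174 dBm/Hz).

−88.9 dBm

Sensitivity = −174 + 10 log₁₀(B) + NF + SNR_min
= −174 + 71.79 + 2.71 + 10.6
= −88.90 dBm → −88.9 dBm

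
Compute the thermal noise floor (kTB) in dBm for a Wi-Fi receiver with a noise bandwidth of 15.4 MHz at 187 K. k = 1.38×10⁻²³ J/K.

P_n = kTB = 1.38×10⁻²³ × 187 × 1.54×10⁷ = 3.97×10⁻¹⁴ W
In dBm: 10 log₁₀(3.97×10⁻¹⁴ / 10⁻³) = −104.0 dBm

−104.0 dBm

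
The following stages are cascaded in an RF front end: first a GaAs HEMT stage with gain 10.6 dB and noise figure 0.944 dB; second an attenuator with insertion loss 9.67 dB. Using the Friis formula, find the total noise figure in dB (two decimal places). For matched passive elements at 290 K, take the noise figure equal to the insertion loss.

Convert to linear (a loss of L dB is a gain of −L dB): F_i = 10^(NF_i/10), G_i = 10^(G_i,dB/10)
  Stage 1: F_1 = 10^(0.944/10) = 1.243, G_1 = 10^(10.6/10) = 11.48
  Stage 2: F_2 = 10^(9.67/10) = 9.268, G_2 = 10^(−9.67/10) = 0.1079
Friis cascade:
  F = 1.243 + (9.268 − 1)/11.48 = 1.963
NF = 10 log₁₀(1.963) = 2.93 dB

2.93 dB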